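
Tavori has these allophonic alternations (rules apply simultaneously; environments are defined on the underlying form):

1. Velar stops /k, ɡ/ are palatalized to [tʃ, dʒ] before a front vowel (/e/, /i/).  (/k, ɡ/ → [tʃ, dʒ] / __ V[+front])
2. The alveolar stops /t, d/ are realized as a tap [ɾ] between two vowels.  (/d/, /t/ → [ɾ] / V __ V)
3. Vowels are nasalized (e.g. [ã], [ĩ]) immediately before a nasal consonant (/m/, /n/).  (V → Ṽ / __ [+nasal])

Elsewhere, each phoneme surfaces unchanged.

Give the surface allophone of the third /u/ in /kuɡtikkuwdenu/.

[u]

/u/ (word-final) fails the environment for rule 3, so it stays [u].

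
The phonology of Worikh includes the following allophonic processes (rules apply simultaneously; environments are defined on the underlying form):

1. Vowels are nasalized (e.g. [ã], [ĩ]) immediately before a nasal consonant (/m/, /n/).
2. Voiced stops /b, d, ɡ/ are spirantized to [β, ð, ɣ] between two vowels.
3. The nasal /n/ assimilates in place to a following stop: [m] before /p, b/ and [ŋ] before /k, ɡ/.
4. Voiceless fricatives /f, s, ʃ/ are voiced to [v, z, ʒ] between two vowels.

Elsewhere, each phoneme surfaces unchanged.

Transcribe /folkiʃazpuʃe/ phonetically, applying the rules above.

[folkiʒazpuʒe]

/f/ (word-initial) is in the target of rule 4 but the environment (between two vowels) is not met → [f].
/o/ — between /f/ and /l/; rule 1 does not apply here → [o].
/l/ stays [l].
/k/ stays [k].
/i/ — between /k/ and /ʃ/; rule 1 does not apply here → [i].
/ʃ/ — between /i/ and /a/, between two vowels — surfaces as [ʒ] (rule 4).
/a/ (between /ʃ/ and /z/) fails the environment for rule 1, so it stays [a].
/z/ stays [z].
/p/ stays [p].
/u/ (between /p/ and /ʃ/): rule 1 targets it, but not before a nasal consonant → unchanged [u].
Rule 4 applies to /ʃ/ (between /u/ and /e/: between two vowels) → [ʒ].
/e/ (word-final): rule 1 targets it, but not before a nasal consonant → unchanged [e].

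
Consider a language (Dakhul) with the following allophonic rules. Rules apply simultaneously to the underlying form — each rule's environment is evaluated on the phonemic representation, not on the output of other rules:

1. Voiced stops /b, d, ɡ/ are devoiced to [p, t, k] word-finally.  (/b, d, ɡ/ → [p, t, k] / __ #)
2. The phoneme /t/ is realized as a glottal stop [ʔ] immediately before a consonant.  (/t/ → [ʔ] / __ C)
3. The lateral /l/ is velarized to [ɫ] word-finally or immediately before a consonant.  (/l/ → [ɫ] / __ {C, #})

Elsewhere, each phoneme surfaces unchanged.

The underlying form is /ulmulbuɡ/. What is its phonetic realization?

[uɫmuɫbuk]

/u/ stays [u].
/l/ meets the environment for rule 3 (word-finally or immediately before a consonant) → [ɫ].
/m/ stays [m].
/u/ (between /m/ and /l/): no rule targets it → [u].
Rule 3 applies to /l/ (between /u/ and /b/: word-finally or immediately before a consonant) → [ɫ].
/b/ (between /l/ and /u/): rule 1 targets it, but not word-finally → unchanged [b].
/u/ — not in any rule's target class → [u].
/ɡ/ meets the environment for rule 1 (word-finally) → [k].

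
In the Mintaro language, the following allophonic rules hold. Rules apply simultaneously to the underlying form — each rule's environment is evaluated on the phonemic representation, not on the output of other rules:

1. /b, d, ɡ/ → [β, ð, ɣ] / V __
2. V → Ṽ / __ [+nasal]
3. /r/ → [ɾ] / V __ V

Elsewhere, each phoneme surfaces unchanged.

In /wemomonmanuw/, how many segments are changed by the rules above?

4

Segments that undergo a rule: /e/ → [ẽ] (rule 2); /o/ → [õ] (rule 2); /o/ → [õ] (rule 2); /a/ → [ã] (rule 2).
All other segments surface unchanged.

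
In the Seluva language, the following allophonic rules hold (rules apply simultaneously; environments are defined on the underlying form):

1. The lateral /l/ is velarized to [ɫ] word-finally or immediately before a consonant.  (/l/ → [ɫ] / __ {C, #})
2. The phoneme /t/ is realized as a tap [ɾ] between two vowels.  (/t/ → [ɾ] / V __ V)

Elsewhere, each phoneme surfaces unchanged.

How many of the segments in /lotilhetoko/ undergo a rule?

3

Segments that undergo a rule: /t/ → [ɾ] (rule 2); /l/ → [ɫ] (rule 1); /t/ → [ɾ] (rule 2).
All other segments surface unchanged.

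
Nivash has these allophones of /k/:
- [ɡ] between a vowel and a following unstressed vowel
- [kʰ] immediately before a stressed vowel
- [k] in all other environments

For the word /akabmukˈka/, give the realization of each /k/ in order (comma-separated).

Occurrence 1 (position 2): between a vowel and a following unstressed vowel → [ɡ].
Occurrence 2 (position 7): no conditioning environment matches → elsewhere allophone [k].
Occurrence 3 (position 8): immediately before a stressed vowel → [kʰ].

[ɡ], [k], [kʰ]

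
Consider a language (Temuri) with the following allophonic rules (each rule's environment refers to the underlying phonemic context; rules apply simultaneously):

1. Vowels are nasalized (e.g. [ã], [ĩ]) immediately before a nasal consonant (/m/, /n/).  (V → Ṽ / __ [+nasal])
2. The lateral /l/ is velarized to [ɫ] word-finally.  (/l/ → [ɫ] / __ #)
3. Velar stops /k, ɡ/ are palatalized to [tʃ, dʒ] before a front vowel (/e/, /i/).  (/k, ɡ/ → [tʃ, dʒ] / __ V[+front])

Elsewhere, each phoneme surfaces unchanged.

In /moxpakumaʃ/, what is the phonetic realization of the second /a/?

[a]

/a/ (between /m/ and /ʃ/) fails the environment for rule 1, so it stays [a].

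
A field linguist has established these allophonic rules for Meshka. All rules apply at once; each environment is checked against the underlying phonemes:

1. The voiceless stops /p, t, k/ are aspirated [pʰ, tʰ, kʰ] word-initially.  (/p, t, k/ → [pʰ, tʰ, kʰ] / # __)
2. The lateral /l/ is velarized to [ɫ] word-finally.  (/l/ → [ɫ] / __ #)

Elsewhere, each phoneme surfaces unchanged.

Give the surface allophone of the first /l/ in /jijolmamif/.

/l/ (between /o/ and /m/) is in the target of rule 2 but the environment (word-finally) is not met → [l].

[l]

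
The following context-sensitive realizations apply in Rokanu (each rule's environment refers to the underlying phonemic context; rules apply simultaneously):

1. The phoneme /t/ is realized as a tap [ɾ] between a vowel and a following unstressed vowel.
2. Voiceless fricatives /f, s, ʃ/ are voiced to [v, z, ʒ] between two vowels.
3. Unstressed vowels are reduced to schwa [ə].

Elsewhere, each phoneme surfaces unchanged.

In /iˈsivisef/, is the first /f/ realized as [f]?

/f/ — word-final; rule 2 does not apply here → [f].
The actual realization is [f], which matches [f].

Yes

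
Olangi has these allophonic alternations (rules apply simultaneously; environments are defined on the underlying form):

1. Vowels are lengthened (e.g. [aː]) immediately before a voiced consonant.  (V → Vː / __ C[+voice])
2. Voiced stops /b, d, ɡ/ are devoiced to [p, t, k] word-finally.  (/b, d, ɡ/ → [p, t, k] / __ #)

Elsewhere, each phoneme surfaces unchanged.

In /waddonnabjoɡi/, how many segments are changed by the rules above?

Segments that undergo a rule: /a/ → [aː] (rule 1); /o/ → [oː] (rule 1); /a/ → [aː] (rule 1); /o/ → [oː] (rule 1).
All other segments surface unchanged.

4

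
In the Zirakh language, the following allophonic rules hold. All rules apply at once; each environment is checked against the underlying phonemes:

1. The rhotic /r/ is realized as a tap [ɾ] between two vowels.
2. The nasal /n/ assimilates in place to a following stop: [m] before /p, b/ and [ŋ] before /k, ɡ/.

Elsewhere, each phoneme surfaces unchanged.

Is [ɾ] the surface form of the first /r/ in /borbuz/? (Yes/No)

No

/r/ — between /o/ and /b/; rule 1 does not apply here → [r].
The actual realization is [r], not [ɾ].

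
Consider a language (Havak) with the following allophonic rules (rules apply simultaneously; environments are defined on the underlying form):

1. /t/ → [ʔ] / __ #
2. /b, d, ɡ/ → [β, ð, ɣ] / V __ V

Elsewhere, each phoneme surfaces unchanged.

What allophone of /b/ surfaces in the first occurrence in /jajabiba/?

[β]

/b/ — between /a/ and /i/, between two vowels — surfaces as [β] (rule 2).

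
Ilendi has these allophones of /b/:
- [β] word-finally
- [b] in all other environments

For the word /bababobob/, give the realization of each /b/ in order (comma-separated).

[b], [b], [b], [b], [β]

Occurrence 1 (position 1): no conditioning environment matches → elsewhere allophone [b].
Occurrence 2 (position 3): no conditioning environment matches → elsewhere allophone [b].
Occurrence 3 (position 5): no conditioning environment matches → elsewhere allophone [b].
Occurrence 4 (position 7): no conditioning environment matches → elsewhere allophone [b].
Occurrence 5 (position 9): word-finally → [β].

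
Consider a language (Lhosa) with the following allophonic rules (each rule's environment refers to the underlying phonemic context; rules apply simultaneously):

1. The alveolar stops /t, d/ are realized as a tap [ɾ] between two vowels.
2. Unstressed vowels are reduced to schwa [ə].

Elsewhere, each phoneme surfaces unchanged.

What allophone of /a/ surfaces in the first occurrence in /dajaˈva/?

[ə]

/a/ — between /d/ and /j/, in an unstressed syllable — surfaces as [ə] (rule 2).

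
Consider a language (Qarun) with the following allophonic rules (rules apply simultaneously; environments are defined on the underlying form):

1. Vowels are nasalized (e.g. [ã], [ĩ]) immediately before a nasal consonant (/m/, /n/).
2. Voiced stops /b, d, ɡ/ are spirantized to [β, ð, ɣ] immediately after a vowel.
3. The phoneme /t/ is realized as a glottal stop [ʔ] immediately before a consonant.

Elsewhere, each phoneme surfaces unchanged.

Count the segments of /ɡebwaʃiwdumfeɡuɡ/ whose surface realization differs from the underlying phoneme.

4

Segments that undergo a rule: /b/ → [β] (rule 2); /u/ → [ũ] (rule 1); /ɡ/ → [ɣ] (rule 2); /ɡ/ → [ɣ] (rule 2).
All other segments surface unchanged.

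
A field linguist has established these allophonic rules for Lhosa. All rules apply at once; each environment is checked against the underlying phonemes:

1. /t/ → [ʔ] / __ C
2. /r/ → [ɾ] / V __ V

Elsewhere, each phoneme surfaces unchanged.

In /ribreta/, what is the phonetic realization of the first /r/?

/r/ (word-initial) is in the target of rule 2 but the environment (between two vowels) is not met → [r].

[r]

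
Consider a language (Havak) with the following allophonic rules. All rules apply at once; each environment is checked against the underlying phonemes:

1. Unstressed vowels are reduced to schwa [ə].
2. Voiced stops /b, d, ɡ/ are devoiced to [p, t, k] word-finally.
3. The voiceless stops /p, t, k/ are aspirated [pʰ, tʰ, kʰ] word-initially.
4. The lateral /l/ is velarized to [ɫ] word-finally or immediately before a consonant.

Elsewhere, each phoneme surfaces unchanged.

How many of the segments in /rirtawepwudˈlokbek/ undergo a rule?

Segments that undergo a rule: /i/ → [ə] (rule 1); /a/ → [ə] (rule 1); /e/ → [ə] (rule 1); /u/ → [ə] (rule 1); /e/ → [ə] (rule 1).
All other segments surface unchanged.

5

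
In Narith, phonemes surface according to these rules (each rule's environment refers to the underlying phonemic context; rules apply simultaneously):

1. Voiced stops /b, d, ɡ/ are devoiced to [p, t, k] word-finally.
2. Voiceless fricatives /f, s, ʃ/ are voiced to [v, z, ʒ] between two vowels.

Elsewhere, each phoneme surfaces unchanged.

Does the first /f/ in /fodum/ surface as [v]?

/f/ (word-initial) fails the environment for rule 2, so it stays [f].
The actual realization is [f], not [v].

No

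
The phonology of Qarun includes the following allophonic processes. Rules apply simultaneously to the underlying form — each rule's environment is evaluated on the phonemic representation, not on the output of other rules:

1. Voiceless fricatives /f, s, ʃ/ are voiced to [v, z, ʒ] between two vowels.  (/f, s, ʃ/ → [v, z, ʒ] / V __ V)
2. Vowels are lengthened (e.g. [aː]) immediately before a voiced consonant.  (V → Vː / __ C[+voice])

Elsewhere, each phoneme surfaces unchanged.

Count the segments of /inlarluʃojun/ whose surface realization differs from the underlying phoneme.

5

Segments that undergo a rule: /i/ → [iː] (rule 2); /a/ → [aː] (rule 2); /ʃ/ → [ʒ] (rule 1); /o/ → [oː] (rule 2); /u/ → [uː] (rule 2).
All other segments surface unchanged.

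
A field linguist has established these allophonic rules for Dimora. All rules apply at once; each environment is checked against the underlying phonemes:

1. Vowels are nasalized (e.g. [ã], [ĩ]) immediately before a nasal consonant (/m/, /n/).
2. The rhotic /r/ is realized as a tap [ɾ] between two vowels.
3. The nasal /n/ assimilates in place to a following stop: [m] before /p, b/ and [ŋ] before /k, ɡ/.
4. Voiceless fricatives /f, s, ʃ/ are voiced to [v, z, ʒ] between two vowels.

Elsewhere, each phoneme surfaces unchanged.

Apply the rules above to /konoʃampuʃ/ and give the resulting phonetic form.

[kõnoʒãmpuʃ]

/k/ — not in any rule's target class → [k].
/o/ — between /k/ and /n/, before a nasal consonant — surfaces as [õ] (rule 1).
/n/ (between /o/ and /o/): rule 3 targets it, but not before a labial or velar stop → unchanged [n].
/o/ (between /n/ and /ʃ/) is in the target of rule 1 but the environment (before a nasal consonant) is not met → [o].
/ʃ/ (between /o/ and /a/): between two vowels, so rule 4 applies → [ʒ].
/a/ — between /ʃ/ and /m/, before a nasal consonant — surfaces as [ã] (rule 1).
/m/ stays [m].
/p/ (between /m/ and /u/) is unaffected → [p].
/u/ (between /p/ and /ʃ/): rule 1 targets it, but not before a nasal consonant → unchanged [u].
/ʃ/ (word-final): rule 4 targets it, but not between two vowels → unchanged [ʃ].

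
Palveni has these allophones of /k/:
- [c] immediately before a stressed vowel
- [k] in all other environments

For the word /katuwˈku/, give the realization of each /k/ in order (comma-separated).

[k], [c]

Occurrence 1 (position 1): no conditioning environment matches → elsewhere allophone [k].
Occurrence 2 (position 6): immediately before a stressed vowel → [c].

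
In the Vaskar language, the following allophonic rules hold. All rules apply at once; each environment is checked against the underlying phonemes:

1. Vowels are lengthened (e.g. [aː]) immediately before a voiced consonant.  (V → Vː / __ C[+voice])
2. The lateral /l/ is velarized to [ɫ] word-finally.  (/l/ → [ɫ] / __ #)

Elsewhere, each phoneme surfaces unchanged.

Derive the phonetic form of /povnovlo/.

/p/ (word-initial): no rule targets it → [p].
/o/ (between /p/ and /v/): before a voiced consonant, so rule 1 applies → [oː].
/v/ (between /o/ and /n/): no rule targets it → [v].
/n/ — not in any rule's target class → [n].
/o/ meets the environment for rule 1 (before a voiced consonant) → [oː].
/v/ stays [v].
/l/ — between /v/ and /o/; rule 2 does not apply here → [l].
/o/ (word-final) fails the environment for rule 1, so it stays [o].

[poːvnoːvlo]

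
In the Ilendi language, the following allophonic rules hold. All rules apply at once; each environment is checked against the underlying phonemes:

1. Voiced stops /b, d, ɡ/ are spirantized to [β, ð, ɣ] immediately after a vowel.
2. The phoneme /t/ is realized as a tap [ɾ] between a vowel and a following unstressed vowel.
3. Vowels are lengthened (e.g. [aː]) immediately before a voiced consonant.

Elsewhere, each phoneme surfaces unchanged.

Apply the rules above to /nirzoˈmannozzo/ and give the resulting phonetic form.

/n/ stays [n].
/i/ — between /n/ and /r/, before a voiced consonant — surfaces as [iː] (rule 3).
/r/ — not in any rule's target class → [r].
/z/ — not in any rule's target class → [z].
/o/ meets the environment for rule 3 (before a voiced consonant) → [oː].
/m/ (between /o/ and /a/): no rule targets it → [m].
Rule 3 applies to /a/ (between /m/ and /n/: before a voiced consonant) → [aː].
/n/ stays [n].
/n/ (between /n/ and /o/): no rule targets it → [n].
/o/ — between /n/ and /z/, before a voiced consonant — surfaces as [oː] (rule 3).
/z/ (between /o/ and /z/) is unaffected → [z].
/z/ (between /z/ and /o/) is unaffected → [z].
/o/ (word-final) fails the environment for rule 3, so it stays [o].

[niːrzoːˈmaːnnoːzzo]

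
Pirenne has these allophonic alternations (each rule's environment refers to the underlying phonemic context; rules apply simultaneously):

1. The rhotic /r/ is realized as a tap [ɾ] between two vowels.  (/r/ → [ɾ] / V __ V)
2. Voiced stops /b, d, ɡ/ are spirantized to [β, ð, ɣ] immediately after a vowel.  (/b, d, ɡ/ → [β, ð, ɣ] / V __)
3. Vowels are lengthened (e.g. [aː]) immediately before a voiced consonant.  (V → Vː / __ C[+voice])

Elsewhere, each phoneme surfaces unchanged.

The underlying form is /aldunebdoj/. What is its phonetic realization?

[aːlduːneːβdoːj]

/a/ meets the environment for rule 3 (before a voiced consonant) → [aː].
/l/ (between /a/ and /d/): no rule targets it → [l].
/d/ — between /l/ and /u/; rule 2 does not apply here → [d].
Rule 3 applies to /u/ (between /d/ and /n/: before a voiced consonant) → [uː].
/n/ (between /u/ and /e/): no rule targets it → [n].
/e/ (between /n/ and /b/): before a voiced consonant, so rule 3 applies → [eː].
/b/ (between /e/ and /d/): immediately after a vowel, so rule 2 applies → [β].
/d/ (between /b/ and /o/) fails the environment for rule 2, so it stays [d].
/o/ meets the environment for rule 3 (before a voiced consonant) → [oː].
/j/ (word-final) is unaffected → [j].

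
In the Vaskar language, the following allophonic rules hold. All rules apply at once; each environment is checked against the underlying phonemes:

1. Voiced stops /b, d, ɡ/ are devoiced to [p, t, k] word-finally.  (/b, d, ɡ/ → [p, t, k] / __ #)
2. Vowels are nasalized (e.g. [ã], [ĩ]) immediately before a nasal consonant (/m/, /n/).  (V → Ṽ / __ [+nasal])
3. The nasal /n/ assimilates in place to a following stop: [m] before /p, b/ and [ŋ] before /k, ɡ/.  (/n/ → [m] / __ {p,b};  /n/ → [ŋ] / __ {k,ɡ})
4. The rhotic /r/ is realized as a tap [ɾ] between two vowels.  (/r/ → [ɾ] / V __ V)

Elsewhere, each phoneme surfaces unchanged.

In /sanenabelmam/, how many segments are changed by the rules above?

3

Segments that undergo a rule: /a/ → [ã] (rule 2); /e/ → [ẽ] (rule 2); /a/ → [ã] (rule 2).
All other segments surface unchanged.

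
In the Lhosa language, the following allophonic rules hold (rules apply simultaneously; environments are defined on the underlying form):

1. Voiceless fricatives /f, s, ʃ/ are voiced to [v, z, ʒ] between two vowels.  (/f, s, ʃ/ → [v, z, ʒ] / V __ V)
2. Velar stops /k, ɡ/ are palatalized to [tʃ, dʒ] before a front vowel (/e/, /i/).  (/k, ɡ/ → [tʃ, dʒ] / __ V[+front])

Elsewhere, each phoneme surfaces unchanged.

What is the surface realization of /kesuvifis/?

/k/ — word-initial, before a front vowel — surfaces as [tʃ] (rule 2).
/s/ (between /e/ and /u/) occurs between two vowels → [z] by rule 1.
/f/ meets the environment for rule 1 (between two vowels) → [v].
/s/ (word-final) is in the target of rule 1 but the environment (between two vowels) is not met → [s].

[tʃezuvivis]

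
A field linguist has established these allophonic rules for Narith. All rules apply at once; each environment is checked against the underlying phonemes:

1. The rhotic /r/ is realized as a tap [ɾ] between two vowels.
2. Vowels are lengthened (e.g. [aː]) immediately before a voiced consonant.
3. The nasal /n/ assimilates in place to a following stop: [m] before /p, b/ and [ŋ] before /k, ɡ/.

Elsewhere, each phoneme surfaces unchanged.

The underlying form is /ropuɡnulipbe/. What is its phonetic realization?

/r/ (word-initial) fails the environment for rule 1, so it stays [r].
/o/ (between /r/ and /p/) is in the target of rule 2 but the environment (before a voiced consonant) is not met → [o].
/p/ (between /o/ and /u/) is unaffected → [p].
/u/ meets the environment for rule 2 (before a voiced consonant) → [uː].
/ɡ/ (between /u/ and /n/): no rule targets it → [ɡ].
/n/ — between /ɡ/ and /u/; rule 3 does not apply here → [n].
/u/ (between /n/ and /l/): before a voiced consonant, so rule 2 applies → [uː].
/l/ — not in any rule's target class → [l].
/i/ — between /l/ and /p/; rule 2 does not apply here → [i].
/p/ — not in any rule's target class → [p].
/b/ (between /p/ and /e/) is unaffected → [b].
/e/ — word-final; rule 2 does not apply here → [e].

[ropuːɡnuːlipbe]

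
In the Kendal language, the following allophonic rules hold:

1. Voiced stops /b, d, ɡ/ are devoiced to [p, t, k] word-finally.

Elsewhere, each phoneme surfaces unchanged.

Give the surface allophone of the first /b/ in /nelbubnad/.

[b]

/b/ (between /l/ and /u/): rule 1 targets it, but not word-finally → unchanged [b].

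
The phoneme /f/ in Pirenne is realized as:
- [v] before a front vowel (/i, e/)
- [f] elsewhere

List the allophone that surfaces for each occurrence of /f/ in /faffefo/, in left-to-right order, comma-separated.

[f], [f], [v], [f]

Occurrence 1 (position 1): no conditioning environment matches → elsewhere allophone [f].
Occurrence 2 (position 3): no conditioning environment matches → elsewhere allophone [f].
Occurrence 3 (position 4): before a front vowel (/i, e/) → [v].
Occurrence 4 (position 6): no conditioning environment matches → elsewhere allophone [f].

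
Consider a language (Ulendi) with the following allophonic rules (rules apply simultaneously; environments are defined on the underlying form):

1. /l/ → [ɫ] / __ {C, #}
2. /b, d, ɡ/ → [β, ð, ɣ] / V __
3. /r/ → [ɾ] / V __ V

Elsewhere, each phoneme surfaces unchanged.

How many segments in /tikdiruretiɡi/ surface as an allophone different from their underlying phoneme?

3

Segments that undergo a rule: /r/ → [ɾ] (rule 3); /r/ → [ɾ] (rule 3); /ɡ/ → [ɣ] (rule 2).
All other segments surface unchanged.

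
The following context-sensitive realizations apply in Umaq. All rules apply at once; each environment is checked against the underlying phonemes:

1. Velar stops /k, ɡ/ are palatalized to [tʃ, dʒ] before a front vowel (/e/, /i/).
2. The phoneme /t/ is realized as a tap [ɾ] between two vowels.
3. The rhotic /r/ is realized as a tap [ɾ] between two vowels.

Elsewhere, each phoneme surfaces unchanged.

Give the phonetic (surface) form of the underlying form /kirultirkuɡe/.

/k/ (word-initial): before a front vowel, so rule 1 applies → [tʃ].
/i/ (between /k/ and /r/): no rule targets it → [i].
Rule 3 applies to /r/ (between /i/ and /u/: between two vowels) → [ɾ].
/u/ — not in any rule's target class → [u].
/l/ (between /u/ and /t/) is unaffected → [l].
/t/ (between /l/ and /i/): rule 2 targets it, but not between two vowels → unchanged [t].
/i/ (between /t/ and /r/): no rule targets it → [i].
/r/ — between /i/ and /k/; rule 3 does not apply here → [r].
/k/ (between /r/ and /u/): rule 1 targets it, but not before a front vowel → unchanged [k].
/u/ (between /k/ and /ɡ/) is unaffected → [u].
/ɡ/ — between /u/ and /e/, before a front vowel — surfaces as [dʒ] (rule 1).
/e/ (word-final) is unaffected → [e].

[tʃiɾultirkudʒe]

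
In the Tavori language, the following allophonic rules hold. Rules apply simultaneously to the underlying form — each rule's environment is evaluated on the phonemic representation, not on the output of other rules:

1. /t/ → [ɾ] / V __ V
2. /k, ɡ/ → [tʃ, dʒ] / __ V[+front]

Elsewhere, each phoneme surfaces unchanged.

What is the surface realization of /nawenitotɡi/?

/t/ (between /i/ and /o/) occurs between two vowels → [ɾ] by rule 1.
/t/ — between /o/ and /ɡ/; rule 1 does not apply here → [t].
Rule 2 applies to /ɡ/ (between /t/ and /i/: before a front vowel) → [dʒ].

[naweniɾotdʒi]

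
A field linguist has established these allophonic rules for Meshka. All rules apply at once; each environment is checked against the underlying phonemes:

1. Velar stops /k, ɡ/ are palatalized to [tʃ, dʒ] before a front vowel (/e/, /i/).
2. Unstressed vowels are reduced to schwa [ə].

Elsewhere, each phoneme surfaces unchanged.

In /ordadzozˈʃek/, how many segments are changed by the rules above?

3

Segments that undergo a rule: /o/ → [ə] (rule 2); /a/ → [ə] (rule 2); /o/ → [ə] (rule 2).
All other segments surface unchanged.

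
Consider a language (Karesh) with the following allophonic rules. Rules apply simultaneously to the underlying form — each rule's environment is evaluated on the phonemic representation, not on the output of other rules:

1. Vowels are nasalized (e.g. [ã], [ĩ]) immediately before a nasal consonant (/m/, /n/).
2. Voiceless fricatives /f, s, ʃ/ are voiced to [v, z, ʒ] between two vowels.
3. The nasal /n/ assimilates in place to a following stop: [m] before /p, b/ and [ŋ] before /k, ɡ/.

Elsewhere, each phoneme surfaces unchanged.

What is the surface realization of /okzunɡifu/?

[okzũŋɡivu]

/o/ (word-initial) is in the target of rule 1 but the environment (before a nasal consonant) is not met → [o].
/k/ — not in any rule's target class → [k].
/z/ stays [z].
/u/ — between /z/ and /n/, before a nasal consonant — surfaces as [ũ] (rule 1).
/n/ (between /u/ and /ɡ/) occurs before a labial or velar stop → [ŋ] by rule 3.
/ɡ/ — not in any rule's target class → [ɡ].
/i/ (between /ɡ/ and /f/): rule 1 targets it, but not before a nasal consonant → unchanged [i].
/f/ — between /i/ and /u/, between two vowels — surfaces as [v] (rule 2).
/u/ — word-final; rule 1 does not apply here → [u].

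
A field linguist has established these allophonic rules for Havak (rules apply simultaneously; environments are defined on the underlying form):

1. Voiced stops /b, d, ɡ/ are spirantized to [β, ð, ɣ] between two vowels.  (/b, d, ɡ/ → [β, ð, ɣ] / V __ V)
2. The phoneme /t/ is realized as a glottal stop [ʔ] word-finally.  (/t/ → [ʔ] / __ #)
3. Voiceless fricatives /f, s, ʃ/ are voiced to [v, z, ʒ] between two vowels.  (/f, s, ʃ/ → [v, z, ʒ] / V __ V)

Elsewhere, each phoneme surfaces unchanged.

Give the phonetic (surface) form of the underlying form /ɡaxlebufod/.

/ɡ/ (word-initial) is in the target of rule 1 but the environment (between two vowels) is not met → [ɡ].
/a/ — not in any rule's target class → [a].
/x/ (between /a/ and /l/) is unaffected → [x].
/l/ (between /x/ and /e/) is unaffected → [l].
/e/ (between /l/ and /b/) is unaffected → [e].
/b/ meets the environment for rule 1 (between two vowels) → [β].
/u/ (between /b/ and /f/): no rule targets it → [u].
/f/ (between /u/ and /o/): between two vowels, so rule 3 applies → [v].
/o/ — not in any rule's target class → [o].
/d/ — word-final; rule 1 does not apply here → [d].

[ɡaxleβuvod]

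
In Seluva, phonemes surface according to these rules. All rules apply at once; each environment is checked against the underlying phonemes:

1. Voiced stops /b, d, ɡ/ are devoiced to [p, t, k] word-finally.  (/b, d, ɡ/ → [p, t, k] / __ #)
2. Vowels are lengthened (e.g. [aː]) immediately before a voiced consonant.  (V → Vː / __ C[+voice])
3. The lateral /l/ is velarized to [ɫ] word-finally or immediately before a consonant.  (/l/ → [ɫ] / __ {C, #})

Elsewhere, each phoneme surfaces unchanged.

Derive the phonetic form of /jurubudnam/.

[juːruːbuːdnaːm]

/j/ — not in any rule's target class → [j].
/u/ meets the environment for rule 2 (before a voiced consonant) → [uː].
/r/ (between /u/ and /u/): no rule targets it → [r].
/u/ (between /r/ and /b/): before a voiced consonant, so rule 2 applies → [uː].
/b/ (between /u/ and /u/): rule 1 targets it, but not word-finally → unchanged [b].
/u/ (between /b/ and /d/): before a voiced consonant, so rule 2 applies → [uː].
/d/ (between /u/ and /n/) is in the target of rule 1 but the environment (word-finally) is not met → [d].
/n/ — not in any rule's target class → [n].
/a/ meets the environment for rule 2 (before a voiced consonant) → [aː].
/m/ (word-final) is unaffected → [m].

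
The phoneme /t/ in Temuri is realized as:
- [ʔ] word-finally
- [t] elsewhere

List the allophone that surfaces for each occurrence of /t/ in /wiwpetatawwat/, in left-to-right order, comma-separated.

[t], [t], [ʔ]

Occurrence 1 (position 6): no conditioning environment matches → elsewhere allophone [t].
Occurrence 2 (position 8): no conditioning environment matches → elsewhere allophone [t].
Occurrence 3 (position 13): word-finally → [ʔ].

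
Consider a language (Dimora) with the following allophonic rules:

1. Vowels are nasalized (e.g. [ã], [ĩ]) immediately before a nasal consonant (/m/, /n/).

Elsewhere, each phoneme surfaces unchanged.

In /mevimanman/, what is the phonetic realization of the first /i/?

/i/ meets the environment for rule 1 (before a nasal consonant) → [ĩ].

[ĩ]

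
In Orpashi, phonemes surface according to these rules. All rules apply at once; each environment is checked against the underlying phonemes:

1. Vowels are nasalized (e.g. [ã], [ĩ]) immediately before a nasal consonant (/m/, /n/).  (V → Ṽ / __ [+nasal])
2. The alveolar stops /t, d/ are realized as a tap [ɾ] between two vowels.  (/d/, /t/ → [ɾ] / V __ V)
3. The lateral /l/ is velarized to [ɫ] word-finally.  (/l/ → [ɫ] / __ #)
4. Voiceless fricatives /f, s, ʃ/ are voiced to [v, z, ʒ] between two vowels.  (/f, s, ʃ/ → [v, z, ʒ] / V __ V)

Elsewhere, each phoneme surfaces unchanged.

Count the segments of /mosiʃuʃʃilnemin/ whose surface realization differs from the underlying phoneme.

4

Segments that undergo a rule: /s/ → [z] (rule 4); /ʃ/ → [ʒ] (rule 4); /e/ → [ẽ] (rule 1); /i/ → [ĩ] (rule 1).
All other segments surface unchanged.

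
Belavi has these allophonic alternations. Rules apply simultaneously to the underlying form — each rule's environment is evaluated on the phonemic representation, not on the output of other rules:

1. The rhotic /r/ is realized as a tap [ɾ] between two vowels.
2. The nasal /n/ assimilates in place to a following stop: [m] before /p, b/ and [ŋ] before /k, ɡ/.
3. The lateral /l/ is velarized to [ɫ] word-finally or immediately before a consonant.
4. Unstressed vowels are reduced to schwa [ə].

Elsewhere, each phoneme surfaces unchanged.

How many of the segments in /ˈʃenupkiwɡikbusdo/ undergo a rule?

Segments that undergo a rule: /u/ → [ə] (rule 4); /i/ → [ə] (rule 4); /i/ → [ə] (rule 4); /u/ → [ə] (rule 4); /o/ → [ə] (rule 4).
All other segments surface unchanged.

5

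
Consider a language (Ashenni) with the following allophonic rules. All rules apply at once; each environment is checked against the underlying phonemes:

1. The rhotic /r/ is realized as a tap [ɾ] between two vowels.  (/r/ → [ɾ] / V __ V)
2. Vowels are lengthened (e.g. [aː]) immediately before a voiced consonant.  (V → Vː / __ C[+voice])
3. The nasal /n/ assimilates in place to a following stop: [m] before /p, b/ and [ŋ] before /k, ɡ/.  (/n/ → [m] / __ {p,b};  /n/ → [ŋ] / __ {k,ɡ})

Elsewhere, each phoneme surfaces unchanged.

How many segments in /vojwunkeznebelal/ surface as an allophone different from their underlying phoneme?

Segments that undergo a rule: /o/ → [oː] (rule 2); /u/ → [uː] (rule 2); /n/ → [ŋ] (rule 3); /e/ → [eː] (rule 2); /e/ → [eː] (rule 2); /e/ → [eː] (rule 2); /a/ → [aː] (rule 2).
All other segments surface unchanged.

7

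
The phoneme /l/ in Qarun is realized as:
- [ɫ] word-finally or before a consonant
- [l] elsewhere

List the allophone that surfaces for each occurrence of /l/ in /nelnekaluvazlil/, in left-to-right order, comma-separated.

Occurrence 1 (position 3): word-finally or before a consonant → [ɫ].
Occurrence 2 (position 8): no conditioning environment matches → elsewhere allophone [l].
Occurrence 3 (position 13): no conditioning environment matches → elsewhere allophone [l].
Occurrence 4 (position 15): word-finally or before a consonant → [ɫ].

[ɫ], [l], [l], [ɫ]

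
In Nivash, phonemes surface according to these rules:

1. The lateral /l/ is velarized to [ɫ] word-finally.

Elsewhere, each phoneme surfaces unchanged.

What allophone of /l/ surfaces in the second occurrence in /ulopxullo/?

[l]

/l/ (between /u/ and /l/): rule 1 targets it, but not word-finally → unchanged [l].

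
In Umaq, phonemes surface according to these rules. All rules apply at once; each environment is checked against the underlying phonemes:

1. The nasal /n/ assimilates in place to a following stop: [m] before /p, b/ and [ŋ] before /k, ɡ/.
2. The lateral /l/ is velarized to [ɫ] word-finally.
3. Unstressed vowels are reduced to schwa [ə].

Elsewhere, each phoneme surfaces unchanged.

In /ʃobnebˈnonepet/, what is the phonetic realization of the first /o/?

/o/ meets the environment for rule 3 (in an unstressed syllable) → [ə].

[ə]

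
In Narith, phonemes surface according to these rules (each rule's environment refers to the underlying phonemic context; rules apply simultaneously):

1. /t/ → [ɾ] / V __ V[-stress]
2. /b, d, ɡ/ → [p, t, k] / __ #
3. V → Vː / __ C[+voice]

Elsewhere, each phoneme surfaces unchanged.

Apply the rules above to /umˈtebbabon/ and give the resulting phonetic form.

/u/ (word-initial) occurs before a voiced consonant → [uː] by rule 3.
/m/ (between /u/ and /t/): no rule targets it → [m].
/t/ — between /m/ and /e/; rule 1 does not apply here → [t].
/e/ (between /t/ and /b/) occurs before a voiced consonant → [eː] by rule 3.
/b/ (between /e/ and /b/) fails the environment for rule 2, so it stays [b].
/b/ (between /b/ and /a/) fails the environment for rule 2, so it stays [b].
/a/ (between /b/ and /b/): before a voiced consonant, so rule 3 applies → [aː].
/b/ (between /a/ and /o/) is in the target of rule 2 but the environment (word-finally) is not met → [b].
/o/ (between /b/ and /n/) occurs before a voiced consonant → [oː] by rule 3.
/n/ stays [n].

[uːmˈteːbbaːboːn]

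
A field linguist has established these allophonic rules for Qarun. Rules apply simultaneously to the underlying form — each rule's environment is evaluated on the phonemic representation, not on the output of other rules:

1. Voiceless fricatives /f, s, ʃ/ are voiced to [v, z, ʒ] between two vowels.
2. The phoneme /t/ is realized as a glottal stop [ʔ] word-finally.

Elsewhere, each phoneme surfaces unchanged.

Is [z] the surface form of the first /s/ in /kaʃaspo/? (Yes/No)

No

/s/ (between /a/ and /p/) is in the target of rule 1 but the environment (between two vowels) is not met → [s].
The actual realization is [s], not [z].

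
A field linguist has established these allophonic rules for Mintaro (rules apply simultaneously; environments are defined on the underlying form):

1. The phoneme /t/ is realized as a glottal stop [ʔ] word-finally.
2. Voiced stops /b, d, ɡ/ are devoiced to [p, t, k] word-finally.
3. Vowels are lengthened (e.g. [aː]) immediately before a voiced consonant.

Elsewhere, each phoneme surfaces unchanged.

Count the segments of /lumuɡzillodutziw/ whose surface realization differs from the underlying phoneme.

5

Segments that undergo a rule: /u/ → [uː] (rule 3); /u/ → [uː] (rule 3); /i/ → [iː] (rule 3); /o/ → [oː] (rule 3); /i/ → [iː] (rule 3).
All other segments surface unchanged.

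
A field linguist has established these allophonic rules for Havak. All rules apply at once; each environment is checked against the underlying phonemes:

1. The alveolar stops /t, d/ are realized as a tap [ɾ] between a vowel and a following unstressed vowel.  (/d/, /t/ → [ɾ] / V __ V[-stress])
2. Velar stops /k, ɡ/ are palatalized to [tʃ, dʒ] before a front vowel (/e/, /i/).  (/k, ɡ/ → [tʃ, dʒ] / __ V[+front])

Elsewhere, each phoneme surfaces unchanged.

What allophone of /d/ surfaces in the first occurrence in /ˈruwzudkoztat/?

/d/ (between /u/ and /k/) is in the target of rule 1 but the environment (between a vowel and a following unstressed vowel) is not met → [d].

[d]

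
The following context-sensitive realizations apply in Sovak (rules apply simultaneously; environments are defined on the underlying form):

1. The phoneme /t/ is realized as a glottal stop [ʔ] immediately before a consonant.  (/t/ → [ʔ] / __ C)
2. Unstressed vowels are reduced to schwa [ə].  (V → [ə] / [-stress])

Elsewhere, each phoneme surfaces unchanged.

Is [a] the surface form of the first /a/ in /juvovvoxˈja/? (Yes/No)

/a/ (word-final) fails the environment for rule 2, so it stays [a].
The actual realization is [a], which matches [a].

Yes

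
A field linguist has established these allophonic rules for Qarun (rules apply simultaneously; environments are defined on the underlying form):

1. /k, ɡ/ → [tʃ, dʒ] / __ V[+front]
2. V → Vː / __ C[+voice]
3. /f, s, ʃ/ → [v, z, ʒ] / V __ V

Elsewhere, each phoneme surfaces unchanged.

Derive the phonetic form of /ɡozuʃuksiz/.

/ɡ/ (word-initial): rule 1 targets it, but not before a front vowel → unchanged [ɡ].
/o/ (between /ɡ/ and /z/) occurs before a voiced consonant → [oː] by rule 2.
/z/ stays [z].
/u/ (between /z/ and /ʃ/): rule 2 targets it, but not before a voiced consonant → unchanged [u].
/ʃ/ (between /u/ and /u/): between two vowels, so rule 3 applies → [ʒ].
/u/ (between /ʃ/ and /k/): rule 2 targets it, but not before a voiced consonant → unchanged [u].
/k/ (between /u/ and /s/) fails the environment for rule 1, so it stays [k].
/s/ — between /k/ and /i/; rule 3 does not apply here → [s].
/i/ — between /s/ and /z/, before a voiced consonant — surfaces as [iː] (rule 2).
/z/ (word-final): no rule targets it → [z].

[ɡoːzuʒuksiːz]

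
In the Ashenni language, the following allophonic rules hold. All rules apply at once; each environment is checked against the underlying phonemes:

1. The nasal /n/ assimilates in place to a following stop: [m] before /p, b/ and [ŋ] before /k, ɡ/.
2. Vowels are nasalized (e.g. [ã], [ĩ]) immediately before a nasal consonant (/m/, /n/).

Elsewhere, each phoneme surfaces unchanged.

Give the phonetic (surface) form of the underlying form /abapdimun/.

/a/ (word-initial): rule 2 targets it, but not before a nasal consonant → unchanged [a].
/b/ (between /a/ and /a/) is unaffected → [b].
/a/ (between /b/ and /p/) fails the environment for rule 2, so it stays [a].
/p/ stays [p].
/d/ (between /p/ and /i/) is unaffected → [d].
/i/ — between /d/ and /m/, before a nasal consonant — surfaces as [ĩ] (rule 2).
/m/ stays [m].
/u/ (between /m/ and /n/): before a nasal consonant, so rule 2 applies → [ũ].
/n/ (word-final) is in the target of rule 1 but the environment (before a labial or velar stop) is not met → [n].

[abapdĩmũn]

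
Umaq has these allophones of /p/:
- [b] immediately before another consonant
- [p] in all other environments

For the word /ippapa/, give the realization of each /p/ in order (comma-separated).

[b], [p], [p]

Occurrence 1 (position 2): immediately before another consonant → [b].
Occurrence 2 (position 3): no conditioning environment matches → elsewhere allophone [p].
Occurrence 3 (position 5): no conditioning environment matches → elsewhere allophone [p].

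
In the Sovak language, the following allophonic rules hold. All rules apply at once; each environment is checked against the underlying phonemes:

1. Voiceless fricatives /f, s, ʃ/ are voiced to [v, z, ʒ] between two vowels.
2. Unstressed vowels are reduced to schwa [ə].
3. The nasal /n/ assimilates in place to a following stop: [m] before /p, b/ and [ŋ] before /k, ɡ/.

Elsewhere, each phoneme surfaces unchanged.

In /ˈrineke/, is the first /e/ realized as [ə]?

/e/ (between /n/ and /k/) occurs in an unstressed syllable → [ə] by rule 2.
The actual realization is [ə], which matches [ə].

Yes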